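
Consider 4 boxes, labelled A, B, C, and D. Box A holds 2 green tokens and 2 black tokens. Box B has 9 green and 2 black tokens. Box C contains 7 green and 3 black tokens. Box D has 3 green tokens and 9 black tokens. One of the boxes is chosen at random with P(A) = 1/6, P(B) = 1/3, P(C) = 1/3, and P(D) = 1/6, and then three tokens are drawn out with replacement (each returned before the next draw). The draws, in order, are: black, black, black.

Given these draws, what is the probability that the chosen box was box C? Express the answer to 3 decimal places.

Compute the likelihood of the observed sequence for each case: P(data | box A) = (2/4)(2/4)(2/4) = 0.125; P(data | box B) = (2/11)(2/11)(2/11) = 0.0060105; P(data | box C) = (3/10)(3/10)(3/10) = 0.027; P(data | box D) = (9/12)(9/12)(9/12) = 0.42188.
Weighting by the prior gives 1/6 · 0.125 = 0.020833, 1/3 · 0.0060105 = 0.0020035, 1/3 · 0.027 = 0.009, 1/6 · 0.42188 = 0.070312; with total 0.10215.
Hence P(box C | data) = (0.009) / (0.10215) = 0.088106.

0.088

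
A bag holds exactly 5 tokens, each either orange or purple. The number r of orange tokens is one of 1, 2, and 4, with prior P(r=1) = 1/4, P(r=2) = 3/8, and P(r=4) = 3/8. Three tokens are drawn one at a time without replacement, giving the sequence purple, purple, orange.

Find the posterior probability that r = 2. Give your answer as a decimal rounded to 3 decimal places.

0.600

For each hypothesis, P(data | H) works out to: P(data | r = 1) = (4/5)(3/4)(1/3) = 1/5; P(data | r = 2) = (3/5)(2/4)(2/3) = 1/5; P(data | r = 4) = (1/5)(0/4) = 0.
Weighting by the prior gives 1/4 · 1/5 = 1/20, 3/8 · 1/5 = 3/40, 3/8 · 0 = 0; these sum to 1/8.
Therefore the posterior P(r = 2 | data) = (3/40) / (1/8) = 3/5.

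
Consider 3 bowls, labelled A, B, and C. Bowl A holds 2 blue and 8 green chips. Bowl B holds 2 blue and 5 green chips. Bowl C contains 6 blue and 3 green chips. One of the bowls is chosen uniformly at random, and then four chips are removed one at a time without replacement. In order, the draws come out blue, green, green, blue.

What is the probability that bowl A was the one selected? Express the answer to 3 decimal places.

0.172

Compute the likelihood of the observed sequence for each case: P(data | bowl A) = (2/10)(8/9)(7/8)(1/7) = 0.022222; P(data | bowl B) = (2/7)(5/6)(4/5)(1/4) = 0.047619; P(data | bowl C) = (6/9)(3/8)(2/7)(5/6) = 0.059524.
Weighting by the prior gives 1/3 · 0.022222 = 0.0074074, 1/3 · 0.047619 = 0.015873, 1/3 · 0.059524 = 0.019841; summing to 0.043122.
So P(bowl A | data) = (0.0074074) / (0.043122) = 0.17178.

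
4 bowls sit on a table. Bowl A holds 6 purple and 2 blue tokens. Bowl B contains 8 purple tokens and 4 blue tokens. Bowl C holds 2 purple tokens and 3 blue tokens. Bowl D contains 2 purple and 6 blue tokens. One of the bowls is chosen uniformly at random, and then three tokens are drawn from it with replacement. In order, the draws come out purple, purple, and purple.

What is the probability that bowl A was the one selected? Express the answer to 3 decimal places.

Compute the likelihood of the observed sequence for each case: P(data | bowl A) = (6/8)(6/8)(6/8) = 0.42188; P(data | bowl B) = (8/12)(8/12)(8/12) = 0.2963; P(data | bowl C) = (2/5)(2/5)(2/5) = 0.064; P(data | bowl D) = (2/8)(2/8)(2/8) = 0.015625.
Weighting by the prior gives 1/4 · 0.42188 = 0.10547, 1/4 · 0.2963 = 0.074074, 1/4 · 0.064 = 0.016, 1/4 · 0.015625 = 0.0039062; these sum to 0.19945.
Hence P(bowl A | data) = (0.10547) / (0.19945) = 0.5288.

0.529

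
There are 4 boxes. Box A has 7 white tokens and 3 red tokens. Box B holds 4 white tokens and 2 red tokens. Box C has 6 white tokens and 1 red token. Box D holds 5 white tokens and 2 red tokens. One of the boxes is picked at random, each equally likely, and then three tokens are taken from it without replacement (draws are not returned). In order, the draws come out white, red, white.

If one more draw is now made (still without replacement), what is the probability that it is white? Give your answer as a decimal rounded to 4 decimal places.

0.7681

For each hypothesis, P(data | H) works out to: P(data | box A) = (7/10)(3/9)(6/8) = 7/40; P(data | box B) = (4/6)(2/5)(3/4) = 1/5; P(data | box C) = (6/7)(1/6)(5/5) = 1/7; P(data | box D) = (5/7)(2/6)(4/5) = 4/21.
The prior-weighted likelihoods are 1/4 · 7/40 = 7/160, 1/4 · 1/5 = 1/20, 1/4 · 1/7 = 1/28, 1/4 · 4/21 = 1/21; summing to 17/96.
Dividing through by the total gives posterior P(box A | data) = 21/85, P(box B | data) = 24/85, P(box C | data) = 24/119, P(box D | data) = 32/119.
So P(white next | data) = Σ P(white next | H) P(H | data) = (5/7)(21/85) + (2/3)(24/85) + (1)(24/119) + (3/4)(32/119) = 457/595.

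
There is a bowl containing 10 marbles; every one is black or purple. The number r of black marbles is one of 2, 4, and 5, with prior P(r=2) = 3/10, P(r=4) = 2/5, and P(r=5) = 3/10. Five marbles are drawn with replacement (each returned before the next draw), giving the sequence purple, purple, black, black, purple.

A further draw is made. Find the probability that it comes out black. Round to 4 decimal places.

Compute the likelihood of the observed sequence for each case: P(data | r = 2) = (8/10)(8/10)(2/10)(2/10)(8/10) = 0.02048; P(data | r = 4) = (6/10)(6/10)(4/10)(4/10)(6/10) = 0.03456; P(data | r = 5) = (5/10)(5/10)(5/10)(5/10)(5/10) = 0.03125.
The prior-weighted likelihoods are 3/10 · 0.02048 = 0.006144, 2/5 · 0.03456 = 0.013824, 3/10 · 0.03125 = 0.009375; summing to 0.029343.
Dividing through by the total gives posterior P(r = 2 | data) = 0.20939, P(r = 4 | data) = 0.47112, P(r = 5 | data) = 0.3195.
Averaging over the posterior, P(black next | data) = (1/5)(0.20939) + (2/5)(0.47112) + (1/2)(0.3195) = 0.39007.

0.3901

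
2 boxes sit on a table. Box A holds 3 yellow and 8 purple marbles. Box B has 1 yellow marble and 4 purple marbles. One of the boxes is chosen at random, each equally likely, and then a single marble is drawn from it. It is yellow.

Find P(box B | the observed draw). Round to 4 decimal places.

0.4231

For each hypothesis, P(data | H) works out to: P(data | box A) = (3/11) = 3/11; P(data | box B) = (1/5) = 1/5.
The prior-weighted likelihoods are 1/2 · 3/11 = 3/22, 1/2 · 1/5 = 1/10; with total 13/55.
Hence P(box B | data) = (1/10) / (13/55) = 11/26.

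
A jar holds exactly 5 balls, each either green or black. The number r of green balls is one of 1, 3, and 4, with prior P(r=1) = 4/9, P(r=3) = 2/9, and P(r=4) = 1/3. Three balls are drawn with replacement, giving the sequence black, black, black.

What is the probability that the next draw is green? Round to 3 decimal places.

The likelihood of the observed sequence under each hypothesis: P(data | r = 1) = (4/5)(4/5)(4/5) = 0.512; P(data | r = 3) = (2/5)(2/5)(2/5) = 0.064; P(data | r = 4) = (1/5)(1/5)(1/5) = 0.008.
Weighting by the prior gives 4/9 · 0.512 = 0.22756, 2/9 · 0.064 = 0.014222, 1/3 · 0.008 = 0.0026667; these sum to 0.24444.
The posterior is then P(r = 1 | data) = 0.93091, P(r = 3 | data) = 0.058182, P(r = 4 | data) = 0.010909.
So P(green next | data) = Σ P(green next | H) P(H | data) = (1/5)(0.93091) + (3/5)(0.058182) + (4/5)(0.010909) = 0.22982.

0.230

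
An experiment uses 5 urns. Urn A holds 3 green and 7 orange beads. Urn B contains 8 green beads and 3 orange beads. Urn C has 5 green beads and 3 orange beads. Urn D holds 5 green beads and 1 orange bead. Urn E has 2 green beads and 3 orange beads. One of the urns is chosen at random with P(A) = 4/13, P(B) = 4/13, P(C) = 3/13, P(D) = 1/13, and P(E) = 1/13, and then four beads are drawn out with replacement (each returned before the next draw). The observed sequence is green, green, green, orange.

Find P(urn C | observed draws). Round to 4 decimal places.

Compute the likelihood of the observed sequence for each case: P(data | urn A) = (3/10)(3/10)(3/10)(7/10) = 0.0189; P(data | urn B) = (8/11)(8/11)(8/11)(3/11) = 0.10491; P(data | urn C) = (5/8)(5/8)(5/8)(3/8) = 0.091553; P(data | urn D) = (5/6)(5/6)(5/6)(1/6) = 0.096451; P(data | urn E) = (2/5)(2/5)(2/5)(3/5) = 0.0384.
Multiplying each by its prior: 4/13 · 0.0189 = 0.0058154, 4/13 · 0.10491 = 0.03228, 3/13 · 0.091553 = 0.021128, 1/13 · 0.096451 = 0.0074193, 1/13 · 0.0384 = 0.0029538; with total 0.069596.
By Bayes' rule, P(urn C | data) = (0.021128) / (0.069596) = 0.30357.

0.3036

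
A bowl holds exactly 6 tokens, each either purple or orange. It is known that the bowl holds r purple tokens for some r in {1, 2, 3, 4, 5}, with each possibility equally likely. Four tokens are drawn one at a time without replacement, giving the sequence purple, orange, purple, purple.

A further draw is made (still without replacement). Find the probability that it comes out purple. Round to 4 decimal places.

Under each hypothesis, the probability of the observed sequence is: P(data | r = 1) = (1/6)(5/5)(0/4) = 0; P(data | r = 2) = (2/6)(4/5)(1/4)(0/3) = 0; P(data | r = 3) = (3/6)(3/5)(2/4)(1/3) = 1/20; P(data | r = 4) = (4/6)(2/5)(3/4)(2/3) = 2/15; P(data | r = 5) = (5/6)(1/5)(4/4)(3/3) = 1/6.
The prior-weighted likelihoods are 1/5 · 0 = 0, 1/5 · 0 = 0, 1/5 · 1/20 = 1/100, 1/5 · 2/15 = 2/75, 1/5 · 1/6 = 1/30; these sum to 7/100.
Normalising, the posterior is P(r = 1 | data) = 0, P(r = 2 | data) = 0, P(r = 3 | data) = 1/7, P(r = 4 | data) = 8/21, P(r = 5 | data) = 10/21.
Averaging over the posterior, P(purple next | data) = (0)(1/7) + (1/2)(8/21) + (1)(10/21) = 2/3.

0.6667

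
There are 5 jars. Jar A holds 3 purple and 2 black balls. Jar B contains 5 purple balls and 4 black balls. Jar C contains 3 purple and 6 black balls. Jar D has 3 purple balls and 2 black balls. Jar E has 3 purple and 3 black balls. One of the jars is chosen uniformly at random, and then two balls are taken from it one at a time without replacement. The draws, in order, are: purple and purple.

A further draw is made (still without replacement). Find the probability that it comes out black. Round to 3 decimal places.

Under each hypothesis, the probability of the observed sequence is: P(data | jar A) = (3/5)(2/4) = 3/10; P(data | jar B) = (5/9)(4/8) = 5/18; P(data | jar C) = (3/9)(2/8) = 1/12; P(data | jar D) = (3/5)(2/4) = 3/10; P(data | jar E) = (3/6)(2/5) = 1/5.
Multiplying each by its prior: 1/5 · 3/10 = 3/50, 1/5 · 5/18 = 1/18, 1/5 · 1/12 = 1/60, 1/5 · 3/10 = 3/50, 1/5 · 1/5 = 1/25; these sum to 209/900.
The posterior is then P(jar A | data) = 0.25837, P(jar B | data) = 0.23923, P(jar C | data) = 0.07177, P(jar D | data) = 0.25837, P(jar E | data) = 0.17225.
The predictive probability is P(black next | data) = (2/3)(0.25837) + (4/7)(0.23923) + (6/7)(0.07177) + (2/3)(0.25837) + (3/4)(0.17225) = 0.67191.

0.672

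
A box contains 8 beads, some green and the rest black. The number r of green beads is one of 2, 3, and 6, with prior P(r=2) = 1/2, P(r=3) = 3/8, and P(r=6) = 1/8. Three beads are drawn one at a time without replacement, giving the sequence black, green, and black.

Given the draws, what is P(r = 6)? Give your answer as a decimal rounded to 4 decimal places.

The likelihood of the observed sequence under each hypothesis: P(data | r = 2) = (6/8)(2/7)(5/6) = 5/28; P(data | r = 3) = (5/8)(3/7)(4/6) = 5/28; P(data | r = 6) = (2/8)(6/7)(1/6) = 1/28.
Multiplying each by its prior: 1/2 · 5/28 = 5/56, 3/8 · 5/28 = 15/224, 1/8 · 1/28 = 1/224; summing to 9/56.
Hence P(r = 6 | data) = (1/224) / (9/56) = 1/36.

0.0278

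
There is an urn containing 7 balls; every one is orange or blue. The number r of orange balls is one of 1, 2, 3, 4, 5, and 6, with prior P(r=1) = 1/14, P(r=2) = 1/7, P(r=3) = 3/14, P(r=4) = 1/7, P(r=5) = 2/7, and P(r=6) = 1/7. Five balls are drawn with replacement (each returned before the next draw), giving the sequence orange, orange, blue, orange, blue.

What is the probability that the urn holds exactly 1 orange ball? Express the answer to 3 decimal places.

0.007

For each hypothesis, P(data | H) works out to: P(data | r = 1) = (1/7)(1/7)(6/7)(1/7)(6/7) = 0.002142; P(data | r = 2) = (2/7)(2/7)(5/7)(2/7)(5/7) = 0.0119; P(data | r = 3) = (3/7)(3/7)(4/7)(3/7)(4/7) = 0.025704; P(data | r = 4) = (4/7)(4/7)(3/7)(4/7)(3/7) = 0.034271; P(data | r = 5) = (5/7)(5/7)(2/7)(5/7)(2/7) = 0.02975; P(data | r = 6) = (6/7)(6/7)(1/7)(6/7)(1/7) = 0.012852.
The prior-weighted likelihoods are 1/14 · 0.002142 = 0.000153, 1/7 · 0.0119 = 0.0017, 3/14 · 0.025704 = 0.0055079, 1/7 · 0.034271 = 0.0048959, 2/7 · 0.02975 = 0.0084999, 1/7 · 0.012852 = 0.001836; with total 0.022593.
Therefore the posterior P(r = 1 | data) = (0.000153) / (0.022593) = 0.006772.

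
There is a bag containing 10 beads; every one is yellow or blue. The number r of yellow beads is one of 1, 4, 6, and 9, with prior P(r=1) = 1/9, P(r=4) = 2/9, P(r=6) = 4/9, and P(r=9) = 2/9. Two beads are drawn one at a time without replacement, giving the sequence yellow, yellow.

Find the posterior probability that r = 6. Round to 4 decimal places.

For each hypothesis, P(data | H) works out to: P(data | r = 1) = (1/10)(0/9) = 0; P(data | r = 4) = (4/10)(3/9) = 2/15; P(data | r = 6) = (6/10)(5/9) = 1/3; P(data | r = 9) = (9/10)(8/9) = 4/5.
The prior-weighted likelihoods are 1/9 · 0 = 0, 2/9 · 2/15 = 4/135, 4/9 · 1/3 = 4/27, 2/9 · 4/5 = 8/45; with total 16/45.
So P(r = 6 | data) = (4/27) / (16/45) = 5/12.

0.4167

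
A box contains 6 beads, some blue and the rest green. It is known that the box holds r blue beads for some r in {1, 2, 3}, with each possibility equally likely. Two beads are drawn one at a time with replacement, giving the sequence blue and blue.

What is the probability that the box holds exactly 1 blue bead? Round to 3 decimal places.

0.071

For each hypothesis, P(data | H) works out to: P(data | r = 1) = (1/6)(1/6) = 1/36; P(data | r = 2) = (2/6)(2/6) = 1/9; P(data | r = 3) = (3/6)(3/6) = 1/4.
Multiplying each by its prior: 1/3 · 1/36 = 1/108, 1/3 · 1/9 = 1/27, 1/3 · 1/4 = 1/12; with total 7/54.
By Bayes' rule, P(r = 1 | data) = (1/108) / (7/54) = 1/14.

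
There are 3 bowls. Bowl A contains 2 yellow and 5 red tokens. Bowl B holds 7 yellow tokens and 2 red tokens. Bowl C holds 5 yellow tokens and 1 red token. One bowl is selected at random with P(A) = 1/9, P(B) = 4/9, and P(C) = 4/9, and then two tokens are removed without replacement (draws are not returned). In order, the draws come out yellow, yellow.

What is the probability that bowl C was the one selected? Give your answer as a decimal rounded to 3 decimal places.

The likelihood of the observed sequence under each hypothesis: P(data | bowl A) = (2/7)(1/6) = 1/21; P(data | bowl B) = (7/9)(6/8) = 7/12; P(data | bowl C) = (5/6)(4/5) = 2/3.
Multiplying each by its prior: 1/9 · 1/21 = 1/189, 4/9 · 7/12 = 7/27, 4/9 · 2/3 = 8/27; summing to 106/189.
Therefore the posterior P(bowl C | data) = (8/27) / (106/189) = 28/53.

0.528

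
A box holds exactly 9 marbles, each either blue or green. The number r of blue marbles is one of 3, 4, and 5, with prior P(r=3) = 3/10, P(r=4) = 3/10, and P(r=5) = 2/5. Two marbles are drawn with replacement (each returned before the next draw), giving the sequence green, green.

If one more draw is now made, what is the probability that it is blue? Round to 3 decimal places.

0.425

Under each hypothesis, the probability of the observed sequence is: P(data | r = 3) = (6/9)(6/9) = 4/9; P(data | r = 4) = (5/9)(5/9) = 25/81; P(data | r = 5) = (4/9)(4/9) = 16/81.
Weighting by the prior gives 3/10 · 4/9 = 2/15, 3/10 · 25/81 = 5/54, 2/5 · 16/81 = 32/405; summing to 247/810.
Normalising, the posterior is P(r = 3 | data) = 0.43725, P(r = 4 | data) = 0.30364, P(r = 5 | data) = 0.25911.
So P(blue next | data) = Σ P(blue next | H) P(H | data) = (1/3)(0.43725) + (4/9)(0.30364) + (5/9)(0.25911) = 0.42465.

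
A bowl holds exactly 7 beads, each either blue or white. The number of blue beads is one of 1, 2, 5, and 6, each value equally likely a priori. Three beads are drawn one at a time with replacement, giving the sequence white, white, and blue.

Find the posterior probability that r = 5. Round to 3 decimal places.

0.179

Under each hypothesis, the probability of the observed sequence is: P(data | r = 1) = (6/7)(6/7)(1/7) = 36/343; P(data | r = 2) = (5/7)(5/7)(2/7) = 50/343; P(data | r = 5) = (2/7)(2/7)(5/7) = 20/343; P(data | r = 6) = (1/7)(1/7)(6/7) = 6/343.
Multiplying each by its prior: 1/4 · 36/343 = 9/343, 1/4 · 50/343 = 25/686, 1/4 · 20/343 = 5/343, 1/4 · 6/343 = 3/686; with total 4/49.
So P(r = 5 | data) = (5/343) / (4/49) = 5/28.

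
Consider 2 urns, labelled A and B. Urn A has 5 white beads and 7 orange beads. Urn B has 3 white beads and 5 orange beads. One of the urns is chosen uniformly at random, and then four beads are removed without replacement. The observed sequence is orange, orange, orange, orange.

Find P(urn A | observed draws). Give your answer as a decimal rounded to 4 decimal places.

Under each hypothesis, the probability of the observed sequence is: P(data | urn A) = (7/12)(6/11)(5/10)(4/9) = 0.070707; P(data | urn B) = (5/8)(4/7)(3/6)(2/5) = 0.071429.
Weighting by the prior gives 1/2 · 0.070707 = 0.035354, 1/2 · 0.071429 = 0.035714; with total 0.071068.
Hence P(urn A | data) = (0.035354) / (0.071068) = 0.49746.

0.4975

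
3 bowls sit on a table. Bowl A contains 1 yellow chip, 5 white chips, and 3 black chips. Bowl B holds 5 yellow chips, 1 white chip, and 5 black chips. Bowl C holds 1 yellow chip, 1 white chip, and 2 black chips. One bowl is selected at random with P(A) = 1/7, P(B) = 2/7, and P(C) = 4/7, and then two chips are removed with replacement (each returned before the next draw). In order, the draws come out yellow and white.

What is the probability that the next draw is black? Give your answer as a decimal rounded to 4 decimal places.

0.4644

The likelihood of the observed sequence under each hypothesis: P(data | bowl A) = (1/9)(5/9) = 0.061728; P(data | bowl B) = (5/11)(1/11) = 0.041322; P(data | bowl C) = (1/4)(1/4) = 0.0625.
Weighting by the prior gives 1/7 · 0.061728 = 0.0088183, 2/7 · 0.041322 = 0.011806, 4/7 · 0.0625 = 0.035714; summing to 0.056339.
The posterior is then P(bowl A | data) = 0.15652, P(bowl B | data) = 0.20956, P(bowl C | data) = 0.63392.
Averaging over the posterior, P(black next | data) = (1/3)(0.15652) + (5/11)(0.20956) + (1/2)(0.63392) = 0.46439.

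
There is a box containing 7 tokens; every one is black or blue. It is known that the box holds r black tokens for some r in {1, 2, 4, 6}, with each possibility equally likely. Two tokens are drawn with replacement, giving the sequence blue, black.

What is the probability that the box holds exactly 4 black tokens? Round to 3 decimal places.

0.353

Under each hypothesis, the probability of the observed sequence is: P(data | r = 1) = (6/7)(1/7) = 6/49; P(data | r = 2) = (5/7)(2/7) = 10/49; P(data | r = 4) = (3/7)(4/7) = 12/49; P(data | r = 6) = (1/7)(6/7) = 6/49.
Multiplying each by its prior: 1/4 · 6/49 = 3/98, 1/4 · 10/49 = 5/98, 1/4 · 12/49 = 3/49, 1/4 · 6/49 = 3/98; these sum to 17/98.
So P(r = 4 | data) = (3/49) / (17/98) = 6/17.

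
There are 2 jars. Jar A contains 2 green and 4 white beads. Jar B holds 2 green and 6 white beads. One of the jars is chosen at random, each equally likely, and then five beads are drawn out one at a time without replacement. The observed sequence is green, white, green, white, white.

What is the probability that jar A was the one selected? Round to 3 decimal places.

0.651

For each hypothesis, P(data | H) works out to: P(data | jar A) = (2/6)(4/5)(1/4)(3/3)(2/2) = 1/15; P(data | jar B) = (2/8)(6/7)(1/6)(5/5)(4/4) = 1/28.
Weighting by the prior gives 1/2 · 1/15 = 1/30, 1/2 · 1/28 = 1/56; summing to 43/840.
So P(jar A | data) = (1/30) / (43/840) = 28/43.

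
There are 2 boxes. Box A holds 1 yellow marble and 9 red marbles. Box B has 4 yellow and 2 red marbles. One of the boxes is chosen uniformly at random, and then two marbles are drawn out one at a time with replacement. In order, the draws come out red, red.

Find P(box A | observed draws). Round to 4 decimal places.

0.8794

For each hypothesis, P(data | H) works out to: P(data | box A) = (9/10)(9/10) = 0.81; P(data | box B) = (2/6)(2/6) = 0.11111.
Weighting by the prior gives 1/2 · 0.81 = 0.405, 1/2 · 0.11111 = 0.055556; summing to 0.46056.
By Bayes' rule, P(box A | data) = (0.405) / (0.46056) = 0.87937.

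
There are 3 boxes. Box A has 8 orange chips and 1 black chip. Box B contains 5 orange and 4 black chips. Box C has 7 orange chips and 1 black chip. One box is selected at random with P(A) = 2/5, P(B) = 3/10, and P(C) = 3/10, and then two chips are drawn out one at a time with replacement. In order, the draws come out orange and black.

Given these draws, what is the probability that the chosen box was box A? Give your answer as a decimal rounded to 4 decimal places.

0.2699

For each hypothesis, P(data | H) works out to: P(data | box A) = (8/9)(1/9) = 0.098765; P(data | box B) = (5/9)(4/9) = 0.24691; P(data | box C) = (7/8)(1/8) = 0.10938.
Multiplying each by its prior: 2/5 · 0.098765 = 0.039506, 3/10 · 0.24691 = 0.074074, 3/10 · 0.10938 = 0.032813; with total 0.14639.
Therefore the posterior P(box A | data) = (0.039506) / (0.14639) = 0.26986.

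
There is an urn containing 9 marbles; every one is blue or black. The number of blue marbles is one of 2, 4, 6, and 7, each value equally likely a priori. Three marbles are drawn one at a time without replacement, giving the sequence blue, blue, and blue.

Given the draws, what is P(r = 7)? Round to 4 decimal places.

Under each hypothesis, the probability of the observed sequence is: P(data | r = 2) = (2/9)(1/8)(0/7) = 0; P(data | r = 4) = (4/9)(3/8)(2/7) = 1/21; P(data | r = 6) = (6/9)(5/8)(4/7) = 5/21; P(data | r = 7) = (7/9)(6/8)(5/7) = 5/12.
Weighting by the prior gives 1/4 · 0 = 0, 1/4 · 1/21 = 1/84, 1/4 · 5/21 = 5/84, 1/4 · 5/12 = 5/48; summing to 59/336.
By Bayes' rule, P(r = 7 | data) = (5/48) / (59/336) = 35/59.

0.5932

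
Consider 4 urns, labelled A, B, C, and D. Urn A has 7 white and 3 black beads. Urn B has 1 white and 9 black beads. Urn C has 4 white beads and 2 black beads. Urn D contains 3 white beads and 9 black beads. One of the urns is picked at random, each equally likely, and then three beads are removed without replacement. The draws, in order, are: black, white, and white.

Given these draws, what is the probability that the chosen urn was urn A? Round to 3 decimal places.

For each hypothesis, P(data | H) works out to: P(data | urn A) = (3/10)(7/9)(6/8) = 0.175; P(data | urn B) = (9/10)(1/9)(0/8) = 0; P(data | urn C) = (2/6)(4/5)(3/4) = 0.2; P(data | urn D) = (9/12)(3/11)(2/10) = 0.040909.
Multiplying each by its prior: 1/4 · 0.175 = 0.04375, 1/4 · 0 = 0, 1/4 · 0.2 = 0.05, 1/4 · 0.040909 = 0.010227; these sum to 0.10398.
Therefore the posterior P(urn A | data) = (0.04375) / (0.10398) = 0.42077.

0.421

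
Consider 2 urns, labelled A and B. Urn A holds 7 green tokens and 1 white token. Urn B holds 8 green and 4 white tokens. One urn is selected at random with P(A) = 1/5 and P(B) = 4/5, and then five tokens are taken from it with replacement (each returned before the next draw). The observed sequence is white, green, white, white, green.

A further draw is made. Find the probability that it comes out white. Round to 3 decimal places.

0.329

Compute the likelihood of the observed sequence for each case: P(data | urn A) = (1/8)(7/8)(1/8)(1/8)(7/8) = 0.0014954; P(data | urn B) = (4/12)(8/12)(4/12)(4/12)(8/12) = 0.016461.
The prior-weighted likelihoods are 1/5 · 0.0014954 = 0.00029907, 4/5 · 0.016461 = 0.013169; these sum to 0.013468.
Dividing through by the total gives posterior P(urn A | data) = 0.022206, P(urn B | data) = 0.97779.
The predictive probability is P(white next | data) = (1/8)(0.022206) + (1/3)(0.97779) = 0.32871.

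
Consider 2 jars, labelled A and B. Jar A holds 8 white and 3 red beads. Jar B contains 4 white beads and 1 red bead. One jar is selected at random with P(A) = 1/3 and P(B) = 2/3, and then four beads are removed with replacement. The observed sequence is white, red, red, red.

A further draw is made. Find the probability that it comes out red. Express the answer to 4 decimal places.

0.2389

The likelihood of the observed sequence under each hypothesis: P(data | jar A) = (8/11)(3/11)(3/11)(3/11) = 0.014753; P(data | jar B) = (4/5)(1/5)(1/5)(1/5) = 0.0064.
The prior-weighted likelihoods are 1/3 · 0.014753 = 0.0049177, 2/3 · 0.0064 = 0.0042667; with total 0.0091844.
Dividing through by the total gives posterior P(jar A | data) = 0.53544, P(jar B | data) = 0.46456.
The predictive probability is P(red next | data) = (3/11)(0.53544) + (1/5)(0.46456) = 0.23894.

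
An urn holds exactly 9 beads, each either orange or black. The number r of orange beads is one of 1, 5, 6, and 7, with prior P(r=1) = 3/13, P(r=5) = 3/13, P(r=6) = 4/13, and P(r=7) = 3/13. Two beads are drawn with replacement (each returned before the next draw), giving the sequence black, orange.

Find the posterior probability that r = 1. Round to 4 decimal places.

0.1212

For each hypothesis, P(data | H) works out to: P(data | r = 1) = (8/9)(1/9) = 8/81; P(data | r = 5) = (4/9)(5/9) = 20/81; P(data | r = 6) = (3/9)(6/9) = 2/9; P(data | r = 7) = (2/9)(7/9) = 14/81.
The prior-weighted likelihoods are 3/13 · 8/81 = 8/351, 3/13 · 20/81 = 20/351, 4/13 · 2/9 = 8/117, 3/13 · 14/81 = 14/351; these sum to 22/117.
By Bayes' rule, P(r = 1 | data) = (8/351) / (22/117) = 4/33.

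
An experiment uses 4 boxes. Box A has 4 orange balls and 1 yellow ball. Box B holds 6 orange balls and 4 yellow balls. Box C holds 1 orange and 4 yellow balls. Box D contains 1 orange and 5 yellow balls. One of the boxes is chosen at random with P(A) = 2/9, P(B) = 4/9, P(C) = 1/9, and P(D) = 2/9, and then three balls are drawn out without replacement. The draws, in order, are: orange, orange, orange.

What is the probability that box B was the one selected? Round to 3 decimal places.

0.455

Compute the likelihood of the observed sequence for each case: P(data | box A) = (4/5)(3/4)(2/3) = 2/5; P(data | box B) = (6/10)(5/9)(4/8) = 1/6; P(data | box C) = (1/5)(0/4) = 0; P(data | box D) = (1/6)(0/5) = 0.
Weighting by the prior gives 2/9 · 2/5 = 4/45, 4/9 · 1/6 = 2/27, 1/9 · 0 = 0, 2/9 · 0 = 0; summing to 22/135.
Therefore the posterior P(box B | data) = (2/27) / (22/135) = 5/11.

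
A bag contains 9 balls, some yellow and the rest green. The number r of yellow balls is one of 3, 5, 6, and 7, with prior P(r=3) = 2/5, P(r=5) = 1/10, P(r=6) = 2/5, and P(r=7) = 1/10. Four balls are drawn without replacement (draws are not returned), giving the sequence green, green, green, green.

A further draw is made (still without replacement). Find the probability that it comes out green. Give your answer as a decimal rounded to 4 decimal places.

The likelihood of the observed sequence under each hypothesis: P(data | r = 3) = (6/9)(5/8)(4/7)(3/6) = 0.11905; P(data | r = 5) = (4/9)(3/8)(2/7)(1/6) = 0.0079365; P(data | r = 6) = (3/9)(2/8)(1/7)(0/6) = 0; P(data | r = 7) = (2/9)(1/8)(0/7) = 0.
Weighting by the prior gives 2/5 · 0.11905 = 0.047619, 1/10 · 0.0079365 = 0.00079365, 2/5 · 0 = 0, 1/10 · 0 = 0; these sum to 0.048413.
The posterior is then P(r = 3 | data) = 0.98361, P(r = 5 | data) = 0.016393, P(r = 6 | data) = 0, P(r = 7 | data) = 0.
The predictive probability is P(green next | data) = (2/5)(0.98361) + (0)(0.016393) = 0.39344.

0.3934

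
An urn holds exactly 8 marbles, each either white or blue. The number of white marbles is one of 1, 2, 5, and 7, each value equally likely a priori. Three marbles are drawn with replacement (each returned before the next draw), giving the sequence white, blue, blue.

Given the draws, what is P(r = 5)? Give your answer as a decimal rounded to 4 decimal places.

0.2601

Compute the likelihood of the observed sequence for each case: P(data | r = 1) = (1/8)(7/8)(7/8) = 0.095703; P(data | r = 2) = (2/8)(6/8)(6/8) = 0.14062; P(data | r = 5) = (5/8)(3/8)(3/8) = 0.087891; P(data | r = 7) = (7/8)(1/8)(1/8) = 0.013672.
The prior-weighted likelihoods are 1/4 · 0.095703 = 0.023926, 1/4 · 0.14062 = 0.035156, 1/4 · 0.087891 = 0.021973, 1/4 · 0.013672 = 0.003418; these sum to 0.084473.
Hence P(r = 5 | data) = (0.021973) / (0.084473) = 0.26012.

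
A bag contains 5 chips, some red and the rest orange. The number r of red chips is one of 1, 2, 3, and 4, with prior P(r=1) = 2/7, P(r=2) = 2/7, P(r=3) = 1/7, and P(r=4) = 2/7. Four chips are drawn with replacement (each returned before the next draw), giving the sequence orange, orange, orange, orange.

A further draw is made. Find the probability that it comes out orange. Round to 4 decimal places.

0.7422

For each hypothesis, P(data | H) works out to: P(data | r = 1) = (4/5)(4/5)(4/5)(4/5) = 0.4096; P(data | r = 2) = (3/5)(3/5)(3/5)(3/5) = 0.1296; P(data | r = 3) = (2/5)(2/5)(2/5)(2/5) = 0.0256; P(data | r = 4) = (1/5)(1/5)(1/5)(1/5) = 0.0016.
The prior-weighted likelihoods are 2/7 · 0.4096 = 0.11703, 2/7 · 0.1296 = 0.037029, 1/7 · 0.0256 = 0.0036571, 2/7 · 0.0016 = 0.00045714; these sum to 0.15817.
Dividing through by the total gives posterior P(r = 1 | data) = 0.73988, P(r = 2 | data) = 0.2341, P(r = 3 | data) = 0.023121, P(r = 4 | data) = 0.0028902.
The predictive probability is P(orange next | data) = (4/5)(0.73988) + (3/5)(0.2341) + (2/5)(0.023121) + (1/5)(0.0028902) = 0.7422.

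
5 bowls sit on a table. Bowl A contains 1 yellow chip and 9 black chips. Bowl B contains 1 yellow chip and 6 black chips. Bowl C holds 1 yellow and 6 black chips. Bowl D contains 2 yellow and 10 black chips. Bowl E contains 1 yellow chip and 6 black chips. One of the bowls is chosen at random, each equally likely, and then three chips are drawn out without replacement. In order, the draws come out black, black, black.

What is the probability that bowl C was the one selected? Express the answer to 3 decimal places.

0.193

Compute the likelihood of the observed sequence for each case: P(data | bowl A) = (9/10)(8/9)(7/8) = 0.7; P(data | bowl B) = (6/7)(5/6)(4/5) = 0.57143; P(data | bowl C) = (6/7)(5/6)(4/5) = 0.57143; P(data | bowl D) = (10/12)(9/11)(8/10) = 0.54545; P(data | bowl E) = (6/7)(5/6)(4/5) = 0.57143.
The prior-weighted likelihoods are 1/5 · 0.7 = 0.14, 1/5 · 0.57143 = 0.11429, 1/5 · 0.57143 = 0.11429, 1/5 · 0.54545 = 0.10909, 1/5 · 0.57143 = 0.11429; these sum to 0.59195.
So P(bowl C | data) = (0.11429) / (0.59195) = 0.19307.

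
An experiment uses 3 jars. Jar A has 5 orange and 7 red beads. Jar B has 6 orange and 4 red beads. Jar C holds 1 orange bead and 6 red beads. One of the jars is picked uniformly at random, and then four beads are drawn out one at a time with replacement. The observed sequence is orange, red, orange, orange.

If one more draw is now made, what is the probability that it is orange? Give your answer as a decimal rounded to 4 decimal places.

The likelihood of the observed sequence under each hypothesis: P(data | jar A) = (5/12)(7/12)(5/12)(5/12) = 0.042197; P(data | jar B) = (6/10)(4/10)(6/10)(6/10) = 0.0864; P(data | jar C) = (1/7)(6/7)(1/7)(1/7) = 0.002499.
Weighting by the prior gives 1/3 · 0.042197 = 0.014066, 1/3 · 0.0864 = 0.0288, 1/3 · 0.002499 = 0.00083299; summing to 0.043699.
Dividing through by the total gives posterior P(jar A | data) = 0.32188, P(jar B | data) = 0.65906, P(jar C | data) = 0.019062.
So P(orange next | data) = Σ P(orange next | H) P(H | data) = (5/12)(0.32188) + (3/5)(0.65906) + (1/7)(0.019062) = 0.53227.

0.5323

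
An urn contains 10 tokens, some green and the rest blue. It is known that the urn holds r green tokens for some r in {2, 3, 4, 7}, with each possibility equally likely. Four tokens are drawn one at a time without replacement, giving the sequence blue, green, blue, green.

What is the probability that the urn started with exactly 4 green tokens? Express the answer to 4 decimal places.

0.3689

The likelihood of the observed sequence under each hypothesis: P(data | r = 2) = (8/10)(2/9)(7/8)(1/7) = 0.022222; P(data | r = 3) = (7/10)(3/9)(6/8)(2/7) = 0.05; P(data | r = 4) = (6/10)(4/9)(5/8)(3/7) = 0.071429; P(data | r = 7) = (3/10)(7/9)(2/8)(6/7) = 0.05.
Weighting by the prior gives 1/4 · 0.022222 = 0.0055556, 1/4 · 0.05 = 0.0125, 1/4 · 0.071429 = 0.017857, 1/4 · 0.05 = 0.0125; summing to 0.048413.
Therefore the posterior P(r = 4 | data) = (0.017857) / (0.048413) = 0.36885.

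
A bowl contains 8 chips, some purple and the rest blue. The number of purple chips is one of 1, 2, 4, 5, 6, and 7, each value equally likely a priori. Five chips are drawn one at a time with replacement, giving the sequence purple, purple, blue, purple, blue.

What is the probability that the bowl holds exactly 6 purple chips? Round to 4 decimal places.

0.2340

Compute the likelihood of the observed sequence for each case: P(data | r = 1) = (1/8)(1/8)(7/8)(1/8)(7/8) = 0.0014954; P(data | r = 2) = (2/8)(2/8)(6/8)(2/8)(6/8) = 0.0087891; P(data | r = 4) = (4/8)(4/8)(4/8)(4/8)(4/8) = 0.03125; P(data | r = 5) = (5/8)(5/8)(3/8)(5/8)(3/8) = 0.034332; P(data | r = 6) = (6/8)(6/8)(2/8)(6/8)(2/8) = 0.026367; P(data | r = 7) = (7/8)(7/8)(1/8)(7/8)(1/8) = 0.010468.
Weighting by the prior gives 1/6 · 0.0014954 = 0.00024923, 1/6 · 0.0087891 = 0.0014648, 1/6 · 0.03125 = 0.0052083, 1/6 · 0.034332 = 0.005722, 1/6 · 0.026367 = 0.0043945, 1/6 · 0.010468 = 0.0017446; summing to 0.018784.
Hence P(r = 6 | data) = (0.0043945) / (0.018784) = 0.23396.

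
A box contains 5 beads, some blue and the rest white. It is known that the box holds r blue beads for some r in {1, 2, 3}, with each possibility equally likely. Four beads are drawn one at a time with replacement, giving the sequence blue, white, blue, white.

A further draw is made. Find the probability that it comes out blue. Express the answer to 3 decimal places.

Under each hypothesis, the probability of the observed sequence is: P(data | r = 1) = (1/5)(4/5)(1/5)(4/5) = 0.0256; P(data | r = 2) = (2/5)(3/5)(2/5)(3/5) = 0.0576; P(data | r = 3) = (3/5)(2/5)(3/5)(2/5) = 0.0576.
Weighting by the prior gives 1/3 · 0.0256 = 0.0085333, 1/3 · 0.0576 = 0.0192, 1/3 · 0.0576 = 0.0192; summing to 0.046933.
Dividing through by the total gives posterior P(r = 1 | data) = 0.18182, P(r = 2 | data) = 0.40909, P(r = 3 | data) = 0.40909.
The predictive probability is P(blue next | data) = (1/5)(0.18182) + (2/5)(0.40909) + (3/5)(0.40909) = 0.44545.

0.445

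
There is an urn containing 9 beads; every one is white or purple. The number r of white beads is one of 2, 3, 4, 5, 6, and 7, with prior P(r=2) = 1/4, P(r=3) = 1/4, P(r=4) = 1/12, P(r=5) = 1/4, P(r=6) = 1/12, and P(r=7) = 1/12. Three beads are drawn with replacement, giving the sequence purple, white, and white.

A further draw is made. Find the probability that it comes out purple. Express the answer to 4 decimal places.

0.4915

Under each hypothesis, the probability of the observed sequence is: P(data | r = 2) = (7/9)(2/9)(2/9) = 0.038409; P(data | r = 3) = (6/9)(3/9)(3/9) = 0.074074; P(data | r = 4) = (5/9)(4/9)(4/9) = 0.10974; P(data | r = 5) = (4/9)(5/9)(5/9) = 0.13717; P(data | r = 6) = (3/9)(6/9)(6/9) = 0.14815; P(data | r = 7) = (2/9)(7/9)(7/9) = 0.13443.
Multiplying each by its prior: 1/4 · 0.038409 = 0.0096022, 1/4 · 0.074074 = 0.018519, 1/12 · 0.10974 = 0.0091449, 1/4 · 0.13717 = 0.034294, 1/12 · 0.14815 = 0.012346, 1/12 · 0.13443 = 0.011203; these sum to 0.095107.
The posterior is then P(r = 2 | data) = 0.10096, P(r = 3 | data) = 0.19471, P(r = 4 | data) = 0.096154, P(r = 5 | data) = 0.36058, P(r = 6 | data) = 0.12981, P(r = 7 | data) = 0.11779.
So P(purple next | data) = Σ P(purple next | H) P(H | data) = (7/9)(0.10096) + (2/3)(0.19471) + (5/9)(0.096154) + (4/9)(0.36058) + (1/3)(0.12981) + (2/9)(0.11779) = 0.49145.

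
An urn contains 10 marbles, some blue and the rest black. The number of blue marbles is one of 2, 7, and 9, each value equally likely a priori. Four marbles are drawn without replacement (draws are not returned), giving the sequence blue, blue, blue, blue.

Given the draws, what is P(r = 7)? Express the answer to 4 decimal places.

Compute the likelihood of the observed sequence for each case: P(data | r = 2) = (2/10)(1/9)(0/8) = 0; P(data | r = 7) = (7/10)(6/9)(5/8)(4/7) = 1/6; P(data | r = 9) = (9/10)(8/9)(7/8)(6/7) = 3/5.
Weighting by the prior gives 1/3 · 0 = 0, 1/3 · 1/6 = 1/18, 1/3 · 3/5 = 1/5; these sum to 23/90.
Therefore the posterior P(r = 7 | data) = (1/18) / (23/90) = 5/23.

0.2174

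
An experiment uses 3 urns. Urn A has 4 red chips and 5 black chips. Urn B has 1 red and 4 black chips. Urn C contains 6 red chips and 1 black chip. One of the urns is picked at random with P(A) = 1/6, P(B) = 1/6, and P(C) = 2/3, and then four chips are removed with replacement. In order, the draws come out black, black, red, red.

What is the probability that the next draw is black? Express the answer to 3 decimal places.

Compute the likelihood of the observed sequence for each case: P(data | urn A) = (5/9)(5/9)(4/9)(4/9) = 0.060966; P(data | urn B) = (4/5)(4/5)(1/5)(1/5) = 0.0256; P(data | urn C) = (1/7)(1/7)(6/7)(6/7) = 0.014994.
The prior-weighted likelihoods are 1/6 · 0.060966 = 0.010161, 1/6 · 0.0256 = 0.0042667, 2/3 · 0.014994 = 0.0099958; these sum to 0.024424.
Normalising, the posterior is P(urn A | data) = 0.41603, P(urn B | data) = 0.17469, P(urn C | data) = 0.40927.
The predictive probability is P(black next | data) = (5/9)(0.41603) + (4/5)(0.17469) + (1/7)(0.40927) = 0.42935.

0.429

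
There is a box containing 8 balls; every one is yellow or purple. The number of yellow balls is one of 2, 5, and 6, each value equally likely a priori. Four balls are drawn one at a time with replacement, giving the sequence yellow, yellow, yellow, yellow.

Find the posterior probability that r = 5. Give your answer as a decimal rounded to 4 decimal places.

0.3227

Compute the likelihood of the observed sequence for each case: P(data | r = 2) = (2/8)(2/8)(2/8)(2/8) = 0.0039062; P(data | r = 5) = (5/8)(5/8)(5/8)(5/8) = 0.15259; P(data | r = 6) = (6/8)(6/8)(6/8)(6/8) = 0.31641.
Weighting by the prior gives 1/3 · 0.0039062 = 0.0013021, 1/3 · 0.15259 = 0.050863, 1/3 · 0.31641 = 0.10547; these sum to 0.15763.
Therefore the posterior P(r = 5 | data) = (0.050863) / (0.15763) = 0.32266.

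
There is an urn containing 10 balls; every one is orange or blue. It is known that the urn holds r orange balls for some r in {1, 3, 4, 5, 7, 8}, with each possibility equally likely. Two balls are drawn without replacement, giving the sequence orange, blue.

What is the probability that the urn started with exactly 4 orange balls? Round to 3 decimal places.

0.207

Under each hypothesis, the probability of the observed sequence is: P(data | r = 1) = (1/10)(9/9) = 1/10; P(data | r = 3) = (3/10)(7/9) = 7/30; P(data | r = 4) = (4/10)(6/9) = 4/15; P(data | r = 5) = (5/10)(5/9) = 5/18; P(data | r = 7) = (7/10)(3/9) = 7/30; P(data | r = 8) = (8/10)(2/9) = 8/45.
Weighting by the prior gives 1/6 · 1/10 = 1/60, 1/6 · 7/30 = 7/180, 1/6 · 4/15 = 2/45, 1/6 · 5/18 = 5/108, 1/6 · 7/30 = 7/180, 1/6 · 8/45 = 4/135; summing to 29/135.
By Bayes' rule, P(r = 4 | data) = (2/45) / (29/135) = 6/29.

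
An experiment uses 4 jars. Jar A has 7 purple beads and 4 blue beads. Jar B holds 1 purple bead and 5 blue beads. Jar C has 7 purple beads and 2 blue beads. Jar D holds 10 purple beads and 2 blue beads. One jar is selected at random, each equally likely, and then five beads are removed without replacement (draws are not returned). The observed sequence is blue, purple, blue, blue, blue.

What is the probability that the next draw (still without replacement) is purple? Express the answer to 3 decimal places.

0.018

The likelihood of the observed sequence under each hypothesis: P(data | jar A) = (4/11)(7/10)(3/9)(2/8)(1/7) = 0.0030303; P(data | jar B) = (5/6)(1/5)(4/4)(3/3)(2/2) = 0.16667; P(data | jar C) = (2/9)(7/8)(1/7)(0/6) = 0; P(data | jar D) = (2/12)(10/11)(1/10)(0/9) = 0.
The prior-weighted likelihoods are 1/4 · 0.0030303 = 0.00075758, 1/4 · 0.16667 = 0.041667, 1/4 · 0 = 0, 1/4 · 0 = 0; with total 0.042424.
Normalising, the posterior is P(jar A | data) = 0.017857, P(jar B | data) = 0.98214, P(jar C | data) = 0, P(jar D | data) = 0.
So P(purple next | data) = Σ P(purple next | H) P(H | data) = (1)(0.017857) + (0)(0.98214) = 0.017857.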